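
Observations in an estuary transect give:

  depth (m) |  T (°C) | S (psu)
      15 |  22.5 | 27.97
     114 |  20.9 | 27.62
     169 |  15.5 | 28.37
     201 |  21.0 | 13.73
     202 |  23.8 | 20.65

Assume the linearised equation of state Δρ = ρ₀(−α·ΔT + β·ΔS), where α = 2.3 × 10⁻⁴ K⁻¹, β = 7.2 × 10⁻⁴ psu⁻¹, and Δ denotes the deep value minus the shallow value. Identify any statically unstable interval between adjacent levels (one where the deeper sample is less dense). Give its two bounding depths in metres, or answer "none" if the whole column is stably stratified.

169–201 m

Evaluate Δρ/ρ₀ = −αΔT + βΔS across each adjacent pair:
  15–114 m: −αΔT+βΔS = −(2.3 × 10⁻⁴)(-1.6)+(7.2 × 10⁻⁴)(-0.35) = 1.2 × 10⁻⁴ → stable
  114–169 m: −αΔT+βΔS = −(2.3 × 10⁻⁴)(-5.4)+(7.2 × 10⁻⁴)(+0.75) = 1.8 × 10⁻³ → stable
  169–201 m: −αΔT+βΔS = −(2.3 × 10⁻⁴)(+5.5)+(7.2 × 10⁻⁴)(-14.64) = -0.012 → UNSTABLE
  201–202 m: −αΔT+βΔS = −(2.3 × 10⁻⁴)(+2.8)+(7.2 × 10⁻⁴)(+6.92) = 4.3 × 10⁻³ → stable
The 169–201 m interval has Δρ < 0: lighter water underlies denser water.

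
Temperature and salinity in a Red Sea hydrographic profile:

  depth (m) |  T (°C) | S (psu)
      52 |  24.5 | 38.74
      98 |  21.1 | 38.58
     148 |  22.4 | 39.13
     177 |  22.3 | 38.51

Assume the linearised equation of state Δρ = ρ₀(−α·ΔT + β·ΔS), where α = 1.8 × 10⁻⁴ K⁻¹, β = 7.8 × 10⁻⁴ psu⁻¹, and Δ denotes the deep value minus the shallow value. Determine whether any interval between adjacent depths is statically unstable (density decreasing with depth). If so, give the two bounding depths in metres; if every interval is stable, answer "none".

Evaluate Δρ/ρ₀ = −αΔT + βΔS across each adjacent pair:
  52–98 m: −αΔT+βΔS = −(1.8 × 10⁻⁴)(-3.4)+(7.8 × 10⁻⁴)(-0.16) = 4.9 × 10⁻⁴ → stable
  98–148 m: −αΔT+βΔS = −(1.8 × 10⁻⁴)(+1.3)+(7.8 × 10⁻⁴)(+0.55) = 1.9 × 10⁻⁴ → stable
  148–177 m: −αΔT+βΔS = −(1.8 × 10⁻⁴)(-0.1)+(7.8 × 10⁻⁴)(-0.62) = -4.7 × 10⁻⁴ → UNSTABLE
The 148–177 m interval has Δρ < 0: lighter water underlies denser water.

148–177 m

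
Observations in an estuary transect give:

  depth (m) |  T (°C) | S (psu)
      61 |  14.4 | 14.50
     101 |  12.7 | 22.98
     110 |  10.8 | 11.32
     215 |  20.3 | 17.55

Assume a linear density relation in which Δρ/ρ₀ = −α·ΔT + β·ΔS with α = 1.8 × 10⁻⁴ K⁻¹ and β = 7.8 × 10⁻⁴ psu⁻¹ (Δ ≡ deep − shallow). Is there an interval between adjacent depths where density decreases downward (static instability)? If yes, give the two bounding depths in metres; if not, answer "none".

101–110 m

Evaluate Δρ/ρ₀ = −αΔT + βΔS across each adjacent pair:
  61–101 m: −αΔT+βΔS = −(1.8 × 10⁻⁴)(-1.7)+(7.8 × 10⁻⁴)(+8.48) = 6.9 × 10⁻³ → stable
  101–110 m: −αΔT+βΔS = −(1.8 × 10⁻⁴)(-1.9)+(7.8 × 10⁻⁴)(-11.66) = -8.8 × 10⁻³ → UNSTABLE
  110–215 m: −αΔT+βΔS = −(1.8 × 10⁻⁴)(+9.5)+(7.8 × 10⁻⁴)(+6.23) = 3.1 × 10⁻³ → stable
The 101–110 m interval has Δρ < 0: lighter water underlies denser water.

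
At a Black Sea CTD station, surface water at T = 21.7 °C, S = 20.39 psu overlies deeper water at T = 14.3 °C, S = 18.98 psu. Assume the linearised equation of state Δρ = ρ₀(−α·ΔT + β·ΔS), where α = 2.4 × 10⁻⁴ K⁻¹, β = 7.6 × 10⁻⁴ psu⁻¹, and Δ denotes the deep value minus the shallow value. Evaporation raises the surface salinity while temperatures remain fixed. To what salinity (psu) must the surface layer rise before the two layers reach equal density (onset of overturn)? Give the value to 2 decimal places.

Neutral buoyancy requires −α(T_deep − T_surf) + β(S_deep − S_surf′) = 0.
S_surf′ = S_deep − (α/β)·ΔT = 18.98 − (2.4 × 10⁻⁴/7.6 × 10⁻⁴)·(-7.4) = 21.3168 psu.
Increase required: 21.3168 − 20.39 = 0.9268 psu.

21.32 psu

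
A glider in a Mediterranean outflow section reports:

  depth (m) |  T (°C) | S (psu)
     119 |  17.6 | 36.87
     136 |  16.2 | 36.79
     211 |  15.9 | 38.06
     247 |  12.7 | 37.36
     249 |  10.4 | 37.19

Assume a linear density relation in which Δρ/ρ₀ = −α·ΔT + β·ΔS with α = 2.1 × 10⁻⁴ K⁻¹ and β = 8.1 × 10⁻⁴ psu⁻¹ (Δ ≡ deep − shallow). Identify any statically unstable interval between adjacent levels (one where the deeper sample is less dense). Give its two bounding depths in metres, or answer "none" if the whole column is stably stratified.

none

Evaluate Δρ/ρ₀ = −αΔT + βΔS across each adjacent pair:
  119–136 m: −αΔT+βΔS = −(2.1 × 10⁻⁴)(-1.4)+(8.1 × 10⁻⁴)(-0.08) = 2.3 × 10⁻⁴ → stable
  136–211 m: −αΔT+βΔS = −(2.1 × 10⁻⁴)(-0.3)+(8.1 × 10⁻⁴)(+1.27) = 1.1 × 10⁻³ → stable
  211–247 m: −αΔT+βΔS = −(2.1 × 10⁻⁴)(-3.2)+(8.1 × 10⁻⁴)(-0.70) = 1.1 × 10⁻⁴ → stable
  247–249 m: −αΔT+βΔS = −(2.1 × 10⁻⁴)(-2.3)+(8.1 × 10⁻⁴)(-0.17) = 3.5 × 10⁻⁴ → stable
Every interval has Δρ > 0: the column is stably stratified throughout.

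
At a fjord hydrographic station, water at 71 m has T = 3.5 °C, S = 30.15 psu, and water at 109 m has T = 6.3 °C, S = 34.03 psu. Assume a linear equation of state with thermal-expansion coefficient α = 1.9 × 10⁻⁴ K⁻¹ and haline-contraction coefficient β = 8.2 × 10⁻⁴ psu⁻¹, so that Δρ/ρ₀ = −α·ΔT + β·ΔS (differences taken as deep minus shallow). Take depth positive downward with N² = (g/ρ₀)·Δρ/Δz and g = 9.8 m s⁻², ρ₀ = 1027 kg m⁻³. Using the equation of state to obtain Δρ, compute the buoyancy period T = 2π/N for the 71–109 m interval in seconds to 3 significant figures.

ΔT = +2.8 K, ΔS = +3.88 psu (deep − shallow).
Δρ/ρ₀ = −αΔT + βΔS = -5.32 × 10⁻⁴ + 3.1816 × 10⁻³ = 2.6496 × 10⁻³, so Δρ ≈ 2.721 kg m⁻³.
N² = (g/ρ₀)·Δρ/Δz = g·(Δρ/ρ₀)/Δz = 9.8 × 2.6496 × 10⁻³ / 38 = 6.8332 × 10⁻⁴ s⁻².
N = √(6.8332 × 10⁻⁴) = 0.026140 rad s⁻¹ → T = 2π/N = 240.37 s ≈ 240 s.

240 s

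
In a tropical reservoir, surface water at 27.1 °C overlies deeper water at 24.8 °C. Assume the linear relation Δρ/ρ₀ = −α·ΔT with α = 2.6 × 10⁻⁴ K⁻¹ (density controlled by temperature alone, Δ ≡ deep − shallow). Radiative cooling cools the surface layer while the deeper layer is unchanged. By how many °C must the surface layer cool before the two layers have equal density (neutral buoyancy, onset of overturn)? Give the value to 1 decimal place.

With temperature the only control, equal density requires T_surf′ = T_deep.
T_surf′ = 24.8 °C.
Cooling required: 27.1 − 24.8 = 2.3 °C.

2.3 °C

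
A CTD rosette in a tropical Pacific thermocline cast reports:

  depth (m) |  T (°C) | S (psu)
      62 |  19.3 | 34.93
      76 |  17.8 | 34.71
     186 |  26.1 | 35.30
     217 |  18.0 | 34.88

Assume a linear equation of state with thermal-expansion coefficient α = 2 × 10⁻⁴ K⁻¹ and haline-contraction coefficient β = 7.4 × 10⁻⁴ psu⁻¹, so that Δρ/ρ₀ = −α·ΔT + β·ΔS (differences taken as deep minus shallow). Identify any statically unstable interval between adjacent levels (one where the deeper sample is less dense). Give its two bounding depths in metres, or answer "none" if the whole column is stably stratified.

Evaluate Δρ/ρ₀ = −αΔT + βΔS across each adjacent pair:
  62–76 m: −αΔT+βΔS = −(2 × 10⁻⁴)(-1.5)+(7.4 × 10⁻⁴)(-0.22) = 1.4 × 10⁻⁴ → stable
  76–186 m: −αΔT+βΔS = −(2 × 10⁻⁴)(+8.3)+(7.4 × 10⁻⁴)(+0.59) = -1.2 × 10⁻³ → UNSTABLE
  186–217 m: −αΔT+βΔS = −(2 × 10⁻⁴)(-8.1)+(7.4 × 10⁻⁴)(-0.42) = 1.3 × 10⁻³ → stable
The 76–186 m interval has Δρ < 0: lighter water underlies denser water.

76–186 m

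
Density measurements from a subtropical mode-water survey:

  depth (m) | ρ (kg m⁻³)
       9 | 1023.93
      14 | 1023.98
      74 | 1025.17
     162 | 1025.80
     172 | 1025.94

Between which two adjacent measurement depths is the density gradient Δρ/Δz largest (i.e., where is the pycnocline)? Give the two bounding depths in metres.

14–74 m

Compute the density gradient over each adjacent pair:
  9–14 m: Δρ/Δz = 0.05/5 = 0.010 kg m⁻⁴
  14–74 m: Δρ/Δz = 1.19/60 = 0.020 kg m⁻⁴
  74–162 m: Δρ/Δz = 0.63/88 = 7.2 × 10⁻³ kg m⁻⁴
  162–172 m: Δρ/Δz = 0.14/10 = 0.014 kg m⁻⁴
The largest gradient is in the 14–74 m interval — the pycnocline.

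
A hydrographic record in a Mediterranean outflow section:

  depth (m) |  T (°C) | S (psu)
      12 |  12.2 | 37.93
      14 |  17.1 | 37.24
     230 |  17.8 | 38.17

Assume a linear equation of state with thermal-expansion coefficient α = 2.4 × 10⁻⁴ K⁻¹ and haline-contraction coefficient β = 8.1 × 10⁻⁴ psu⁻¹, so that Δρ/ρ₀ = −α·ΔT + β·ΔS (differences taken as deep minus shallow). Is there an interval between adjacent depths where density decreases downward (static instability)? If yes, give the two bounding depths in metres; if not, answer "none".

Evaluate Δρ/ρ₀ = −αΔT + βΔS across each adjacent pair:
  12–14 m: −αΔT+βΔS = −(2.4 × 10⁻⁴)(+4.9)+(8.1 × 10⁻⁴)(-0.69) = -1.7 × 10⁻³ → UNSTABLE
  14–230 m: −αΔT+βΔS = −(2.4 × 10⁻⁴)(+0.7)+(8.1 × 10⁻⁴)(+0.93) = 5.9 × 10⁻⁴ → stable
The 12–14 m interval has Δρ < 0: lighter water underlies denser water.

12–14 m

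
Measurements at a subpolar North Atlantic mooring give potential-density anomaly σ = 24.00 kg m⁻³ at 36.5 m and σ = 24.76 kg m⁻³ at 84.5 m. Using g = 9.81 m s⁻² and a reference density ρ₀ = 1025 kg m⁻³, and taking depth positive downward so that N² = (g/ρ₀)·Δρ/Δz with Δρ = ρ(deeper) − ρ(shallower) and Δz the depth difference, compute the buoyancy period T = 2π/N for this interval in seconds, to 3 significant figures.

510 s

Δρ = 1024.76 − 1024.00 = 0.76 kg m⁻³ over Δz = 84.5 − 36.5 = 48 m.
N² = (9.81/1025) × (0.76/48) = 1.5154 × 10⁻⁴ s⁻².
N = √(1.5154 × 10⁻⁴) = 0.012310 rad s⁻¹, so T = 2π/N = 510.41 s ≈ 510 s.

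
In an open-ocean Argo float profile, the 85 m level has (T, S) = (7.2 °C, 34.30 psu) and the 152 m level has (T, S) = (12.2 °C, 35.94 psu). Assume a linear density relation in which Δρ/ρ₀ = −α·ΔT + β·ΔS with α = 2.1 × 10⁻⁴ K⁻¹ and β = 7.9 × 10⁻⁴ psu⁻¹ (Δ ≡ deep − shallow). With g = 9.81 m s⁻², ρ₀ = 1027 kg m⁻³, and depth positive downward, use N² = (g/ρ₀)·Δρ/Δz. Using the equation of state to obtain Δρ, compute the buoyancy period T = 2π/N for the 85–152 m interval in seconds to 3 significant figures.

1.05 × 10³ s

ΔT = +5.0 K, ΔS = +1.64 psu (deep − shallow).
Δρ/ρ₀ = −αΔT + βΔS = -1.05 × 10⁻³ + 1.2956 × 10⁻³ = 2.456 × 10⁻⁴, so Δρ ≈ 0.2522 kg m⁻³.
N² = (g/ρ₀)·Δρ/Δz = g·(Δρ/ρ₀)/Δz = 9.81 × 2.456 × 10⁻⁴ / 67 = 3.5960 × 10⁻⁵ s⁻².
N = √(3.5960 × 10⁻⁵) = 5.9967 × 10⁻³ rad s⁻¹ → T = 2π/N = 1.0478 × 10³ s ≈ 1.05 × 10³ s.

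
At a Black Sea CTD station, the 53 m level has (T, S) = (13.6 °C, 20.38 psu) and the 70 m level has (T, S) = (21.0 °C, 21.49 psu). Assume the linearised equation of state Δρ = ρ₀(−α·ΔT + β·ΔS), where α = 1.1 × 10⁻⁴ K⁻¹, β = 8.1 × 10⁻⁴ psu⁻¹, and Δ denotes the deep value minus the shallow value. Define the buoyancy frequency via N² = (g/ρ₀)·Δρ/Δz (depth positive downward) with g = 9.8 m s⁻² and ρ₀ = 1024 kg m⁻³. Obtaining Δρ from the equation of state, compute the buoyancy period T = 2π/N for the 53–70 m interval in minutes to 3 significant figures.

15.0 min

ΔT = +7.4 K, ΔS = +1.11 psu (deep − shallow).
Δρ/ρ₀ = −αΔT + βΔS = -8.14 × 10⁻⁴ + 8.991 × 10⁻⁴ = 8.51 × 10⁻⁵, so Δρ ≈ 0.08714 kg m⁻³.
N² = (g/ρ₀)·Δρ/Δz = g·(Δρ/ρ₀)/Δz = 9.8 × 8.51 × 10⁻⁵ / 17 = 4.9058 × 10⁻⁵ s⁻².
N = √(4.9058 × 10⁻⁵) = 7.0041 × 10⁻³ rad s⁻¹ → T = 2π/N = 897.07 s = 14.951 min ≈ 15.0 min.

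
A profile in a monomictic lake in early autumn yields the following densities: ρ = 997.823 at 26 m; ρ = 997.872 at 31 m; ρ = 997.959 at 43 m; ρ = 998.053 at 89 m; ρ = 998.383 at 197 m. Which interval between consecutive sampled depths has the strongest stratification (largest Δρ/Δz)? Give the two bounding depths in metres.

Compute the density gradient over each adjacent pair:
  26–31 m: Δρ/Δz = 0.049/5 = 9.8 × 10⁻³ kg m⁻⁴
  31–43 m: Δρ/Δz = 0.087/12 = 7.2 × 10⁻³ kg m⁻⁴
  43–89 m: Δρ/Δz = 0.094/46 = 2.0 × 10⁻³ kg m⁻⁴
  89–197 m: Δρ/Δz = 0.330/108 = 3.1 × 10⁻³ kg m⁻⁴
The largest gradient is in the 26–31 m interval — the pycnocline.

26–31 m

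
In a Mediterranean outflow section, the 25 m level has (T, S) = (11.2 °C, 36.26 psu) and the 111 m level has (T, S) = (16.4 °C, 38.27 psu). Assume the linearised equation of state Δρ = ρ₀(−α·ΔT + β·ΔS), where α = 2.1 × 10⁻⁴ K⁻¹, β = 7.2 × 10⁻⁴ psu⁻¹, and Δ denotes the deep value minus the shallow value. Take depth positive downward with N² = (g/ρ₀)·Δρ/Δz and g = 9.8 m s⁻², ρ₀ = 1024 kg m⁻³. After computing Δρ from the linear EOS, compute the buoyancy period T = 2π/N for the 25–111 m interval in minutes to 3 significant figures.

16.5 min

ΔT = +5.2 K, ΔS = +2.01 psu (deep − shallow).
Δρ/ρ₀ = −αΔT + βΔS = -1.092 × 10⁻³ + 1.4472 × 10⁻³ = 3.552 × 10⁻⁴, so Δρ ≈ 0.3637 kg m⁻³.
N² = (g/ρ₀)·Δρ/Δz = g·(Δρ/ρ₀)/Δz = 9.8 × 3.552 × 10⁻⁴ / 86 = 4.0476 × 10⁻⁵ s⁻².
N = √(4.0476 × 10⁻⁵) = 6.3621 × 10⁻³ rad s⁻¹ → T = 2π/N = 987.60 s = 16.460 min ≈ 16.5 min.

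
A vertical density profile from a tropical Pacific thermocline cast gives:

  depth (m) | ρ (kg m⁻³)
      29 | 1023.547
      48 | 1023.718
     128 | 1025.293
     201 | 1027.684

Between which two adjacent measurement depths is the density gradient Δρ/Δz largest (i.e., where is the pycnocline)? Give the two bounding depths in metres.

Compute the density gradient over each adjacent pair:
  29–48 m: Δρ/Δz = 0.171/19 = 9.0 × 10⁻³ kg m⁻⁴
  48–128 m: Δρ/Δz = 1.575/80 = 0.020 kg m⁻⁴
  128–201 m: Δρ/Δz = 2.391/73 = 0.033 kg m⁻⁴
The largest gradient is in the 128–201 m interval — the pycnocline.

128–201 m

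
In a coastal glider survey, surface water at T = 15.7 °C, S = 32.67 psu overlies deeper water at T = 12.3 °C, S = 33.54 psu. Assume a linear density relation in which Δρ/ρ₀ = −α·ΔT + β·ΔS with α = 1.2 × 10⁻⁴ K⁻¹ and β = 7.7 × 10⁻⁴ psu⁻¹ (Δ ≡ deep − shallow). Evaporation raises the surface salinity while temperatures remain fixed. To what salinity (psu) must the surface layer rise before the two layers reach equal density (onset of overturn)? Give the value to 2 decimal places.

Neutral buoyancy requires −α(T_deep − T_surf) + β(S_deep − S_surf′) = 0.
S_surf′ = S_deep − (α/β)·ΔT = 33.54 − (1.2 × 10⁻⁴/7.7 × 10⁻⁴)·(-3.4) = 34.0699 psu.
Increase required: 34.0699 − 32.67 = 1.3999 psu.

34.07 psu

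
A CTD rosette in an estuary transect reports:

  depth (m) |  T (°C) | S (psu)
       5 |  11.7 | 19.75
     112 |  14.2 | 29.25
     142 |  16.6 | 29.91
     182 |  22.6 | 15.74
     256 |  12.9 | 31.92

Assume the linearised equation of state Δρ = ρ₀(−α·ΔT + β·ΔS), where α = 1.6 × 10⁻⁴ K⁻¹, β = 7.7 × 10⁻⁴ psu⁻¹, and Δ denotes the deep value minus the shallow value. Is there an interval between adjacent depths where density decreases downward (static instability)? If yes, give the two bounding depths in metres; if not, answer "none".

Evaluate Δρ/ρ₀ = −αΔT + βΔS across each adjacent pair:
  5–112 m: −αΔT+βΔS = −(1.6 × 10⁻⁴)(+2.5)+(7.7 × 10⁻⁴)(+9.50) = 6.9 × 10⁻³ → stable
  112–142 m: −αΔT+βΔS = −(1.6 × 10⁻⁴)(+2.4)+(7.7 × 10⁻⁴)(+0.66) = 1.2 × 10⁻⁴ → stable
  142–182 m: −αΔT+βΔS = −(1.6 × 10⁻⁴)(+6.0)+(7.7 × 10⁻⁴)(-14.17) = -0.012 → UNSTABLE
  182–256 m: −αΔT+βΔS = −(1.6 × 10⁻⁴)(-9.7)+(7.7 × 10⁻⁴)(+16.18) = 0.014 → stable
The 142–182 m interval has Δρ < 0: lighter water underlies denser water.

142–182 m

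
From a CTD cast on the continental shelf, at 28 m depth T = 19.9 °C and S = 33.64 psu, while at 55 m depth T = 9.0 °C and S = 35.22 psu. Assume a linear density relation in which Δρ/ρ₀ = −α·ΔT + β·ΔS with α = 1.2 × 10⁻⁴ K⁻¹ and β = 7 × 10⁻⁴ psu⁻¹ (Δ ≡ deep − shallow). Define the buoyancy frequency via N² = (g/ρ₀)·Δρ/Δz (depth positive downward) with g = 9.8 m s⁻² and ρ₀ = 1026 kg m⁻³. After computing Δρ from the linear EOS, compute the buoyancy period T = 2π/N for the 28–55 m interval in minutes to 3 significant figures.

ΔT = -10.9 K, ΔS = +1.58 psu (deep − shallow).
Δρ/ρ₀ = −αΔT + βΔS = 1.308 × 10⁻³ + 1.106 × 10⁻³ = 2.414 × 10⁻³, so Δρ ≈ 2.477 kg m⁻³.
N² = (g/ρ₀)·Δρ/Δz = g·(Δρ/ρ₀)/Δz = 9.8 × 2.414 × 10⁻³ / 27 = 8.7619 × 10⁻⁴ s⁻².
N = √(8.7619 × 10⁻⁴) = 0.029601 rad s⁻¹ → T = 2π/N = 212.26 s = 3.5377 min ≈ 3.54 min.

3.54 min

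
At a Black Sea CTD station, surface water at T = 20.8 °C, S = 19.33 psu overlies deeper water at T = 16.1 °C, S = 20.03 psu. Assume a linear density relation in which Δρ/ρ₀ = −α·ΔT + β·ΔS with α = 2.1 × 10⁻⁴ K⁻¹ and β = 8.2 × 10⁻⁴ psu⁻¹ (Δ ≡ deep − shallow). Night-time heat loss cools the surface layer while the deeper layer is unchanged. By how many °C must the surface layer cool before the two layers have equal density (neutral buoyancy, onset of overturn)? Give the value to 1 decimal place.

7.4 °C

Neutral buoyancy requires Δρ = 0, i.e. −α(T_deep − T_surf′) + β(S_deep − S_surf) = 0.
T_surf′ = T_deep − (β/α)·ΔS = 16.1 − (8.2 × 10⁻⁴/2.1 × 10⁻⁴)·(+0.70) = 13.367 °C.
Cooling required: 20.8 − (13.367) = 7.433 °C.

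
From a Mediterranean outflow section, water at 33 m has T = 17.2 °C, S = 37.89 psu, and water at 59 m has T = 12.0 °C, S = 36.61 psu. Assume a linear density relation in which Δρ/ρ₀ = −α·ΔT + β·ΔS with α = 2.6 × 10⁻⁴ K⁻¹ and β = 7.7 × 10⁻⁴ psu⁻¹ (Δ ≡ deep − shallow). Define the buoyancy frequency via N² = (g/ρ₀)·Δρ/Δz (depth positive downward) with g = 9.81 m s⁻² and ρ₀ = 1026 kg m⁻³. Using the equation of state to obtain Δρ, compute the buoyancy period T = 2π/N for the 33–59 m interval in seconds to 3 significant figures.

ΔT = -5.2 K, ΔS = -1.28 psu (deep − shallow).
Δρ/ρ₀ = −αΔT + βΔS = 1.352 × 10⁻³ − 9.856 × 10⁻⁴ = 3.664 × 10⁻⁴, so Δρ ≈ 0.3759 kg m⁻³.
N² = (g/ρ₀)·Δρ/Δz = g·(Δρ/ρ₀)/Δz = 9.81 × 3.664 × 10⁻⁴ / 26 = 1.3825 × 10⁻⁴ s⁻².
N = √(1.3825 × 10⁻⁴) = 0.011758 rad s⁻¹ → T = 2π/N = 534.38 s ≈ 534 s.

534 s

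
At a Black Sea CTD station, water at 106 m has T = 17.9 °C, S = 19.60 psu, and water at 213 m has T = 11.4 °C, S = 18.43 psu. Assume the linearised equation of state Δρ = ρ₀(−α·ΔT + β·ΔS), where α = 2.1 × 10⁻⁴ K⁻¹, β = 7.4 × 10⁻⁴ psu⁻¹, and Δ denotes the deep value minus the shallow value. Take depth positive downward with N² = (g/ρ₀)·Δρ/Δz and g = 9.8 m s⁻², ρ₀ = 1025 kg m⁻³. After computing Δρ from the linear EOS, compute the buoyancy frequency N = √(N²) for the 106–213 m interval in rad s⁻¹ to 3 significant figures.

6.76 × 10⁻³ rad s⁻¹

ΔT = -6.5 K, ΔS = -1.17 psu (deep − shallow).
Δρ/ρ₀ = −αΔT + βΔS = 1.365 × 10⁻³ − 8.658 × 10⁻⁴ = 4.992 × 10⁻⁴, so Δρ ≈ 0.5117 kg m⁻³.
N² = (g/ρ₀)·Δρ/Δz = g·(Δρ/ρ₀)/Δz = 9.8 × 4.992 × 10⁻⁴ / 107 = 4.5721 × 10⁻⁵ s⁻².
N = √(4.5721 × 10⁻⁵) = 6.7617 × 10⁻³ rad s⁻¹ ≈ 6.76 × 10⁻³ rad s⁻¹.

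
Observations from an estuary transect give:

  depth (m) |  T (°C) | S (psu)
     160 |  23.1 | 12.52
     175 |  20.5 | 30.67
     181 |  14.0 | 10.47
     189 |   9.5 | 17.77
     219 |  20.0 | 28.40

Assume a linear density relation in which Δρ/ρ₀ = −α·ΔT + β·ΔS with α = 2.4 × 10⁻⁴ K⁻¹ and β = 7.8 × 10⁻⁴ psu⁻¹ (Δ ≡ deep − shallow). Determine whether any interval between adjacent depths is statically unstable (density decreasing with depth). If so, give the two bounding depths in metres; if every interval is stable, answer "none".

175–181 m

Evaluate Δρ/ρ₀ = −αΔT + βΔS across each adjacent pair:
  160–175 m: −αΔT+βΔS = −(2.4 × 10⁻⁴)(-2.6)+(7.8 × 10⁻⁴)(+18.15) = 0.015 → stable
  175–181 m: −αΔT+βΔS = −(2.4 × 10⁻⁴)(-6.5)+(7.8 × 10⁻⁴)(-20.20) = -0.014 → UNSTABLE
  181–189 m: −αΔT+βΔS = −(2.4 × 10⁻⁴)(-4.5)+(7.8 × 10⁻⁴)(+7.30) = 6.8 × 10⁻³ → stable
  189–219 m: −αΔT+βΔS = −(2.4 × 10⁻⁴)(+10.5)+(7.8 × 10⁻⁴)(+10.63) = 5.8 × 10⁻³ → stable
The 175–181 m interval has Δρ < 0: lighter water underlies denser water.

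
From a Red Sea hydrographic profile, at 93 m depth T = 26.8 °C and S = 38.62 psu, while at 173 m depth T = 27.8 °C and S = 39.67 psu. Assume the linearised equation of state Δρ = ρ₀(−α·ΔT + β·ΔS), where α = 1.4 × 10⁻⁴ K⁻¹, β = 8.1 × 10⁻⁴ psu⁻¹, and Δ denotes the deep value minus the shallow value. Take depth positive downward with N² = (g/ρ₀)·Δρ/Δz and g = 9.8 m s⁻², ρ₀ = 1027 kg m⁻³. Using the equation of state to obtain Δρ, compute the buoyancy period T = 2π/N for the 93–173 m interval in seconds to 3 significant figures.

673 s

ΔT = +1.0 K, ΔS = +1.05 psu (deep − shallow).
Δρ/ρ₀ = −αΔT + βΔS = -1.40 × 10⁻⁴ + 8.505 × 10⁻⁴ = 7.105 × 10⁻⁴, so Δρ ≈ 0.7297 kg m⁻³.
N² = (g/ρ₀)·Δρ/Δz = g·(Δρ/ρ₀)/Δz = 9.8 × 7.105 × 10⁻⁴ / 80 = 8.7036 × 10⁻⁵ s⁻².
N = √(8.7036 × 10⁻⁵) = 9.3293 × 10⁻³ rad s⁻¹ → T = 2π/N = 673.49 s ≈ 673 s.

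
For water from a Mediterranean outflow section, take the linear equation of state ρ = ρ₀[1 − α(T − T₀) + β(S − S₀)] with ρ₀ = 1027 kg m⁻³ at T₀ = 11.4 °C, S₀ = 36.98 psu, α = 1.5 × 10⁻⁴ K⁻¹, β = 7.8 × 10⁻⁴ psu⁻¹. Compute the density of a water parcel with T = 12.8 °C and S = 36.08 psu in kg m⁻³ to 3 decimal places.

T − T₀ = +1.4 K, S − S₀ = -0.90 psu.
Bracket = 1 − α·(+1.4) + β·(-0.90) = 1 + (-9.12 × 10⁻⁴) = 0.9990880.
ρ = 1027 × 0.9990880 = 1026.063 kg m⁻³.

1026.063 kg m⁻³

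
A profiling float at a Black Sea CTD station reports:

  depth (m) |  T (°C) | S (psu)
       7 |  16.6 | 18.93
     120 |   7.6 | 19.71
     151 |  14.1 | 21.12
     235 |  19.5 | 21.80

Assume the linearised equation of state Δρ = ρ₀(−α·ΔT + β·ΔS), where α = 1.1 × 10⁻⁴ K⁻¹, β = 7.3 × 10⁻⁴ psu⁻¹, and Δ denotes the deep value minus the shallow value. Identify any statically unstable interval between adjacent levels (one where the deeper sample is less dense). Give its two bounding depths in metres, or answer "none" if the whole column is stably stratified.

151–235 m

Evaluate Δρ/ρ₀ = −αΔT + βΔS across each adjacent pair:
  7–120 m: −αΔT+βΔS = −(1.1 × 10⁻⁴)(-9.0)+(7.3 × 10⁻⁴)(+0.78) = 1.6 × 10⁻³ → stable
  120–151 m: −αΔT+βΔS = −(1.1 × 10⁻⁴)(+6.5)+(7.3 × 10⁻⁴)(+1.41) = 3.1 × 10⁻⁴ → stable
  151–235 m: −αΔT+βΔS = −(1.1 × 10⁻⁴)(+5.4)+(7.3 × 10⁻⁴)(+0.68) = -9.8 × 10⁻⁵ → UNSTABLE
The 151–235 m interval has Δρ < 0: lighter water underlies denser water.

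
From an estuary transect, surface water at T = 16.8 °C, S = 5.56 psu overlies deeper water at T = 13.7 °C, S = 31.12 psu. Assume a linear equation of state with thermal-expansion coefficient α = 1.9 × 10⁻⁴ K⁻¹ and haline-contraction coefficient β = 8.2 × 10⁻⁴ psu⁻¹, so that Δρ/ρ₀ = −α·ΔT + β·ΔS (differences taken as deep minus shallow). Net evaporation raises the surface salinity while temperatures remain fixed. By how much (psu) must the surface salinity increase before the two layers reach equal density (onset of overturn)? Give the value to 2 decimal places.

26.28 psu

Neutral buoyancy requires −α(T_deep − T_surf) + β(S_deep − S_surf′) = 0.
S_surf′ = S_deep − (α/β)·ΔT = 31.12 − (1.9 × 10⁻⁴/8.2 × 10⁻⁴)·(-3.1) = 31.8383 psu.
Increase required: 31.8383 − 5.56 = 26.2783 psu.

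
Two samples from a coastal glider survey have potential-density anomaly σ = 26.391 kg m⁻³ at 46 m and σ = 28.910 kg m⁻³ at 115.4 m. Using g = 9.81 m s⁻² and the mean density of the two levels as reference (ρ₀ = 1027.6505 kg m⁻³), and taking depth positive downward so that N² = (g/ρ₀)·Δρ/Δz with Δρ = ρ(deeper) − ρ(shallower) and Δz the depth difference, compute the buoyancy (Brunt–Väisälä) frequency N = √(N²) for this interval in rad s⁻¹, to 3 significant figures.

Δρ = 1028.910 − 1026.391 = 2.519 kg m⁻³ over Δz = 115.4 − 46 = 69.4 m.
N² = (9.81/1027.6505) × (2.519/69.4) = 3.4649 × 10⁻⁴ s⁻².
N = √(3.4649 × 10⁻⁴) = 0.018614 rad s⁻¹ ≈ 0.0186 rad s⁻¹.
A positive N² confirms static stability across the interval.

0.0186 rad s⁻¹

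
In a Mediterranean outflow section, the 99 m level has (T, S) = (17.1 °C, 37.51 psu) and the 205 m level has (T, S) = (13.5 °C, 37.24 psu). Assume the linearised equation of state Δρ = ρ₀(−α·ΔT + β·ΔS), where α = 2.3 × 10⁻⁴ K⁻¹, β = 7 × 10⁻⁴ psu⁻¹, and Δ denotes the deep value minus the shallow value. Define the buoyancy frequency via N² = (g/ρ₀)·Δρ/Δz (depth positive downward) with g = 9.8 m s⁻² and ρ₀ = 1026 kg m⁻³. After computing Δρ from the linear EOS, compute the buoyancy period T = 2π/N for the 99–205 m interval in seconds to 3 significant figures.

ΔT = -3.6 K, ΔS = -0.27 psu (deep − shallow).
Δρ/ρ₀ = −αΔT + βΔS = 8.28 × 10⁻⁴ − 1.89 × 10⁻⁴ = 6.39 × 10⁻⁴, so Δρ ≈ 0.6556 kg m⁻³.
N² = (g/ρ₀)·Δρ/Δz = g·(Δρ/ρ₀)/Δz = 9.8 × 6.39 × 10⁻⁴ / 106 = 5.9077 × 10⁻⁵ s⁻².
N = √(5.9077 × 10⁻⁵) = 7.6862 × 10⁻³ rad s⁻¹ → T = 2π/N = 817.46 s ≈ 817 s.

817 s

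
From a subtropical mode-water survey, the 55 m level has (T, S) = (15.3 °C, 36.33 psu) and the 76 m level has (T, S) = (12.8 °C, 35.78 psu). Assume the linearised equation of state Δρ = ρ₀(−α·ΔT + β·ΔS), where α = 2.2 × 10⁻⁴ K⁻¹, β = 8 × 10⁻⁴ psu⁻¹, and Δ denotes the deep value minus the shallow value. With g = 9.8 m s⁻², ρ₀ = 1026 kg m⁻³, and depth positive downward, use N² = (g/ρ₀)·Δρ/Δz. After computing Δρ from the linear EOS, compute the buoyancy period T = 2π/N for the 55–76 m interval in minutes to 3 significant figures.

14.6 min

ΔT = -2.5 K, ΔS = -0.55 psu (deep − shallow).
Δρ/ρ₀ = −αΔT + βΔS = 5.50 × 10⁻⁴ − 4.40 × 10⁻⁴ = 1.10 × 10⁻⁴, so Δρ ≈ 0.1129 kg m⁻³.
N² = (g/ρ₀)·Δρ/Δz = g·(Δρ/ρ₀)/Δz = 9.8 × 1.10 × 10⁻⁴ / 21 = 5.1333 × 10⁻⁵ s⁻².
N = √(5.1333 × 10⁻⁵) = 7.1647 × 10⁻³ rad s⁻¹ → T = 2π/N = 876.96 s = 14.616 min ≈ 14.6 min.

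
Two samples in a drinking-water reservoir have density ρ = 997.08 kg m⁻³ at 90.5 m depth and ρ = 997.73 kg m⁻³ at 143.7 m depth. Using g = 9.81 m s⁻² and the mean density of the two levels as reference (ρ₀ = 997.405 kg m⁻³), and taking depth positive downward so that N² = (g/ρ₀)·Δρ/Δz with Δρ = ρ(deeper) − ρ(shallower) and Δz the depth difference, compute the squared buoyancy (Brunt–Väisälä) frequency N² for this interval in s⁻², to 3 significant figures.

1.20 × 10⁻⁴ s⁻²

Δρ = 997.73 − 997.08 = 0.65 kg m⁻³ over Δz = 143.7 − 90.5 = 53.2 m.
N² = (9.81/997.405) × (0.65/53.2) = 1.2017 × 10⁻⁴ s⁻² ≈ 1.20 × 10⁻⁴ s⁻².
A positive N² confirms static stability across the interval.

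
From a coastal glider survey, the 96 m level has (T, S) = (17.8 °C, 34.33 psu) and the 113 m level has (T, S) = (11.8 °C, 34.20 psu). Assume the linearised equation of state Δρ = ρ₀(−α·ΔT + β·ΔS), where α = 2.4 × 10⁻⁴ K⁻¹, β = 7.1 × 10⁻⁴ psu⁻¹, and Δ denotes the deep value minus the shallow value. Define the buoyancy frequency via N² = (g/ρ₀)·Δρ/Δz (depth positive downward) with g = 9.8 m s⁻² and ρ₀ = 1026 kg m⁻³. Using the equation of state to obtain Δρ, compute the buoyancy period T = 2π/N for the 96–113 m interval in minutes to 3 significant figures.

ΔT = -6.0 K, ΔS = -0.13 psu (deep − shallow).
Δρ/ρ₀ = −αΔT + βΔS = 1.44 × 10⁻³ − 9.23 × 10⁻⁵ = 1.3477 × 10⁻³, so Δρ ≈ 1.383 kg m⁻³.
N² = (g/ρ₀)·Δρ/Δz = g·(Δρ/ρ₀)/Δz = 9.8 × 1.3477 × 10⁻³ / 17 = 7.7691 × 10⁻⁴ s⁻².
N = √(7.7691 × 10⁻⁴) = 0.027873 rad s⁻¹ → T = 2π/N = 225.42 s = 3.7570 min ≈ 3.76 min.

3.76 min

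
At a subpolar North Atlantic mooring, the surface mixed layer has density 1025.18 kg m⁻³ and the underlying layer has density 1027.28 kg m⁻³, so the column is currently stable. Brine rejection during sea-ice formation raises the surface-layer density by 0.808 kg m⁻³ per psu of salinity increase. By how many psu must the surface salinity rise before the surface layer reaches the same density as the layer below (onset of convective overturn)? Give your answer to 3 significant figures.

2.60 psu

Density deficit of the surface layer: 1027.28 − 1025.18 = 2.1 kg m⁻³.
Required change = 2.1 / 0.808 = 2.60 psu.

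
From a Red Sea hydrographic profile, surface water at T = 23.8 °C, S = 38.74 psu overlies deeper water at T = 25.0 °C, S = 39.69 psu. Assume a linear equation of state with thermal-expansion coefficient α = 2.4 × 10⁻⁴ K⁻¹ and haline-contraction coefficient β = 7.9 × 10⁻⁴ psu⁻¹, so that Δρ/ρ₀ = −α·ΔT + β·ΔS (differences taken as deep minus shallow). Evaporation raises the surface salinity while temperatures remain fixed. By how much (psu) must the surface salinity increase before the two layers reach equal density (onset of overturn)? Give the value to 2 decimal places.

0.59 psu

Neutral buoyancy requires −α(T_deep − T_surf) + β(S_deep − S_surf′) = 0.
S_surf′ = S_deep − (α/β)·ΔT = 39.69 − (2.4 × 10⁻⁴/7.9 × 10⁻⁴)·(+1.2) = 39.3254 psu.
Increase required: 39.3254 − 38.74 = 0.5854 psu.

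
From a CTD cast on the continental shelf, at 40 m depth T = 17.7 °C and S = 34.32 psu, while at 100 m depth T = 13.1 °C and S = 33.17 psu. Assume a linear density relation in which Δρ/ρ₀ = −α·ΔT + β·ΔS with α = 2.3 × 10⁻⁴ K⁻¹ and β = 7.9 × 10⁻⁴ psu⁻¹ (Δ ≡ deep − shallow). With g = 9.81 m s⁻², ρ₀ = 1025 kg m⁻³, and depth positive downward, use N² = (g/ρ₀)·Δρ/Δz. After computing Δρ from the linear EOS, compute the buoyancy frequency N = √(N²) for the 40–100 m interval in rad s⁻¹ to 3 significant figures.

ΔT = -4.6 K, ΔS = -1.15 psu (deep − shallow).
Δρ/ρ₀ = −αΔT + βΔS = 1.058 × 10⁻³ − 9.085 × 10⁻⁴ = 1.495 × 10⁻⁴, so Δρ ≈ 0.1532 kg m⁻³.
N² = (g/ρ₀)·Δρ/Δz = g·(Δρ/ρ₀)/Δz = 9.81 × 1.495 × 10⁻⁴ / 60 = 2.4443 × 10⁻⁵ s⁻².
N = √(2.4443 × 10⁻⁵) = 4.9440 × 10⁻³ rad s⁻¹ ≈ 4.94 × 10⁻³ rad s⁻¹.

4.94 × 10⁻³ rad s⁻¹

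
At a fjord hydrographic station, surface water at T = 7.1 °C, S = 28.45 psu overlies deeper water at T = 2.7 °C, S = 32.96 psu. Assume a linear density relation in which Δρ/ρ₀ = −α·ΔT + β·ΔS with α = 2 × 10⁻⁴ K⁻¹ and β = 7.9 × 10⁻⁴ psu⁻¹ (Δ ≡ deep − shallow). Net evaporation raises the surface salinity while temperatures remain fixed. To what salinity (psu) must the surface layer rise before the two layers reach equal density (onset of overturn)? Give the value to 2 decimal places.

34.07 psu

Neutral buoyancy requires −α(T_deep − T_surf) + β(S_deep − S_surf′) = 0.
S_surf′ = S_deep − (α/β)·ΔT = 32.96 − (2 × 10⁻⁴/7.9 × 10⁻⁴)·(-4.4) = 34.0739 psu.
Increase required: 34.0739 − 28.45 = 5.6239 psu.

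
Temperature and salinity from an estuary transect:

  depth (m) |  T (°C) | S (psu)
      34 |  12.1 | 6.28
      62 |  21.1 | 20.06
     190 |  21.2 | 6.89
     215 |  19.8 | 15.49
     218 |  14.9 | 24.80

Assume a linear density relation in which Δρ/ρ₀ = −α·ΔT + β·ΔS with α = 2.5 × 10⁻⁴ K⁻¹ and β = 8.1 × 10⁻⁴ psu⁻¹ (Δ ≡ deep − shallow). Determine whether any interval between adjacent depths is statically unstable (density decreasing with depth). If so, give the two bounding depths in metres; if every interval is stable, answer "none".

Evaluate Δρ/ρ₀ = −αΔT + βΔS across each adjacent pair:
  34–62 m: −αΔT+βΔS = −(2.5 × 10⁻⁴)(+9.0)+(8.1 × 10⁻⁴)(+13.78) = 8.9 × 10⁻³ → stable
  62–190 m: −αΔT+βΔS = −(2.5 × 10⁻⁴)(+0.1)+(8.1 × 10⁻⁴)(-13.17) = -0.011 → UNSTABLE
  190–215 m: −αΔT+βΔS = −(2.5 × 10⁻⁴)(-1.4)+(8.1 × 10⁻⁴)(+8.60) = 7.3 × 10⁻³ → stable
  215–218 m: −αΔT+βΔS = −(2.5 × 10⁻⁴)(-4.9)+(8.1 × 10⁻⁴)(+9.31) = 8.8 × 10⁻³ → stable
The 62–190 m interval has Δρ < 0: lighter water underlies denser water.

62–190 m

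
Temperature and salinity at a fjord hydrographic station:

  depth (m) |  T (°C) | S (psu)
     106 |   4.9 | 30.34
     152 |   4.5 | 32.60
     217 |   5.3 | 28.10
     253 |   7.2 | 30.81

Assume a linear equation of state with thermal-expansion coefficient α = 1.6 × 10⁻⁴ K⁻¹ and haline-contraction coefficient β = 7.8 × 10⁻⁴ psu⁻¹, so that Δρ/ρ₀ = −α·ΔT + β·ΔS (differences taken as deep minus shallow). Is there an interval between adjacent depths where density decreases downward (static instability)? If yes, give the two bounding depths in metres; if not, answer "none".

152–217 m

Evaluate Δρ/ρ₀ = −αΔT + βΔS across each adjacent pair:
  106–152 m: −αΔT+βΔS = −(1.6 × 10⁻⁴)(-0.4)+(7.8 × 10⁻⁴)(+2.26) = 1.8 × 10⁻³ → stable
  152–217 m: −αΔT+βΔS = −(1.6 × 10⁻⁴)(+0.8)+(7.8 × 10⁻⁴)(-4.50) = -3.6 × 10⁻³ → UNSTABLE
  217–253 m: −αΔT+βΔS = −(1.6 × 10⁻⁴)(+1.9)+(7.8 × 10⁻⁴)(+2.71) = 1.8 × 10⁻³ → stable
The 152–217 m interval has Δρ < 0: lighter water underlies denser water.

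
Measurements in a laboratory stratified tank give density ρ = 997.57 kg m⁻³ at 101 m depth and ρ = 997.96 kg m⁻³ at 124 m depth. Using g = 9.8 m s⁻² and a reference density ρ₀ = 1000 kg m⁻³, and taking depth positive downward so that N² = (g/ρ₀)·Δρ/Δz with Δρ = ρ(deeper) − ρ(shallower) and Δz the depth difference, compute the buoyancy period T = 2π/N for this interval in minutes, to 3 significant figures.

Δρ = 997.96 − 997.57 = 0.39 kg m⁻³ over Δz = 124 − 101 = 23 m.
N² = (9.8/1000) × (0.39/23) = 1.6617 × 10⁻⁴ s⁻².
N = √(1.6617 × 10⁻⁴) = 0.012891 rad s⁻¹, so T = 2π/N = 487.41 s = 8.1235 min ≈ 8.12 min.
Since Δρ > 0 the layer is stably stratified.

8.12 min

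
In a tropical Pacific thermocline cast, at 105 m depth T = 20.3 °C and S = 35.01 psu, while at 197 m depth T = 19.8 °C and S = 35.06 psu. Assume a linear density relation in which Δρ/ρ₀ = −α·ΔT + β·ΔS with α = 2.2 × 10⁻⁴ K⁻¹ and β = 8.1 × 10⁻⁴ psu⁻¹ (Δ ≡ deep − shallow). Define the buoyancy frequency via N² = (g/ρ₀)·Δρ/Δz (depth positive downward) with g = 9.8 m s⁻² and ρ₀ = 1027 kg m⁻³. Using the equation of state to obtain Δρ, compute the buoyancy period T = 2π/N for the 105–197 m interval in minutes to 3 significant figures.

ΔT = -0.5 K, ΔS = +0.05 psu (deep − shallow).
Δρ/ρ₀ = −αΔT + βΔS = 1.10 × 10⁻⁴ + 4.05 × 10⁻⁵ = 1.505 × 10⁻⁴, so Δρ ≈ 0.1546 kg m⁻³.
N² = (g/ρ₀)·Δρ/Δz = g·(Δρ/ρ₀)/Δz = 9.8 × 1.505 × 10⁻⁴ / 92 = 1.6032 × 10⁻⁵ s⁻².
N = √(1.6032 × 10⁻⁵) = 4.0040 × 10⁻³ rad s⁻¹ → T = 2π/N = 1.5692 × 10³ s = 26.153 min ≈ 26.2 min.

26.2 min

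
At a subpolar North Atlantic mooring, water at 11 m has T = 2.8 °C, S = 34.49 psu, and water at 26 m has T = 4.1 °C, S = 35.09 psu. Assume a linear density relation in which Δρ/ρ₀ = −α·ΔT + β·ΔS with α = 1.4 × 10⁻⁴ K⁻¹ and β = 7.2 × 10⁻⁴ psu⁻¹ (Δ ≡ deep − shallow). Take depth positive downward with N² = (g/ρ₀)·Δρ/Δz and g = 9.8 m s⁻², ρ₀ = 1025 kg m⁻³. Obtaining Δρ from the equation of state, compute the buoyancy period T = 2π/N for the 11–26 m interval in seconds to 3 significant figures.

492 s

ΔT = +1.3 K, ΔS = +0.60 psu (deep − shallow).
Δρ/ρ₀ = −αΔT + βΔS = -1.82 × 10⁻⁴ + 4.32 × 10⁻⁴ = 2.50 × 10⁻⁴, so Δρ ≈ 0.2563 kg m⁻³.
N² = (g/ρ₀)·Δρ/Δz = g·(Δρ/ρ₀)/Δz = 9.8 × 2.50 × 10⁻⁴ / 15 = 1.6333 × 10⁻⁴ s⁻².
N = √(1.6333 × 10⁻⁴) = 0.012780 rad s⁻¹ → T = 2π/N = 491.64 s ≈ 492 s.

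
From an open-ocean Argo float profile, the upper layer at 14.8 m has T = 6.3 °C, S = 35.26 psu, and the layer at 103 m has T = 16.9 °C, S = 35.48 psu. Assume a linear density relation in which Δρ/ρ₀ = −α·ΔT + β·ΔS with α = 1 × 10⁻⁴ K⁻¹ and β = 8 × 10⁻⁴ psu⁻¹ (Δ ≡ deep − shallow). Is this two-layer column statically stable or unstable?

ΔT = 16.9 − 6.3 = +10.6 K and ΔS = 35.48 − 35.26 = +0.22 psu (deep − shallow).
−αΔT = -1.06 × 10⁻³; βΔS = 1.76 × 10⁻⁴; sum Δρ/ρ₀ = -8.84 × 10⁻⁴.
Δρ/ρ₀ < 0, so Δρ < 0: deeper water is lighter → statically unstable; the column would overturn.

unstable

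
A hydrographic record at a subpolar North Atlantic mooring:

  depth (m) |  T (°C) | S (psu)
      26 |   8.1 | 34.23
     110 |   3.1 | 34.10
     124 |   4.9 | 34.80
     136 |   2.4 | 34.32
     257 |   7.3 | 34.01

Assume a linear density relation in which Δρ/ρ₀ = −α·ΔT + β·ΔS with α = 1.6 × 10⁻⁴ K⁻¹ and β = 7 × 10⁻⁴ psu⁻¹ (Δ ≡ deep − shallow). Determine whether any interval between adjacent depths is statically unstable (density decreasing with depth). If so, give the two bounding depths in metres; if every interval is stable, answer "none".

Evaluate Δρ/ρ₀ = −αΔT + βΔS across each adjacent pair:
  26–110 m: −αΔT+βΔS = −(1.6 × 10⁻⁴)(-5.0)+(7 × 10⁻⁴)(-0.13) = 7.1 × 10⁻⁴ → stable
  110–124 m: −αΔT+βΔS = −(1.6 × 10⁻⁴)(+1.8)+(7 × 10⁻⁴)(+0.70) = 2.0 × 10⁻⁴ → stable
  124–136 m: −αΔT+βΔS = −(1.6 × 10⁻⁴)(-2.5)+(7 × 10⁻⁴)(-0.48) = 6.4 × 10⁻⁵ → stable
  136–257 m: −αΔT+βΔS = −(1.6 × 10⁻⁴)(+4.9)+(7 × 10⁻⁴)(-0.31) = -1.0 × 10⁻³ → UNSTABLE
The 136–257 m interval has Δρ < 0: lighter water underlies denser water.

136–257 m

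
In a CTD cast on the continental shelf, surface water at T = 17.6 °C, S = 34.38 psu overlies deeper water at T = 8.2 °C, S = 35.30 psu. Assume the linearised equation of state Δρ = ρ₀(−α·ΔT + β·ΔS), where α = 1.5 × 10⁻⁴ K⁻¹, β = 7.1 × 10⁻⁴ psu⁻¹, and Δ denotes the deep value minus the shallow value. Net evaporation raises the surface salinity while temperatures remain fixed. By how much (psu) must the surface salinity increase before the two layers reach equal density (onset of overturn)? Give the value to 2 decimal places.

Neutral buoyancy requires −α(T_deep − T_surf) + β(S_deep − S_surf′) = 0.
S_surf′ = S_deep − (α/β)·ΔT = 35.30 − (1.5 × 10⁻⁴/7.1 × 10⁻⁴)·(-9.4) = 37.2859 psu.
Increase required: 37.2859 − 34.38 = 2.9059 psu.

2.91 psu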